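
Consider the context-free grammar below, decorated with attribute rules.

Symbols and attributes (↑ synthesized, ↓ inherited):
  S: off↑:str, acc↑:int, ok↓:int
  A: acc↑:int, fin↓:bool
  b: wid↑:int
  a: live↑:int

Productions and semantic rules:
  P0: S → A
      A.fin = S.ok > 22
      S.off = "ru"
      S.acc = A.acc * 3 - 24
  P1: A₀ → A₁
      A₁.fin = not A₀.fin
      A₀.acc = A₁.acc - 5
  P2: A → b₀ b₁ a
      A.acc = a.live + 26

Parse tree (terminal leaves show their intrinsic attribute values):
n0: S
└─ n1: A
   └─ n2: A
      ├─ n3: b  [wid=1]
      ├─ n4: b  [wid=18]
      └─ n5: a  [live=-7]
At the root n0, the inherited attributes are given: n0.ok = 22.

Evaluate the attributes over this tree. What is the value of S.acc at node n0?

18

1. n0.ok = 22  [given at root]
2. n1.fin = false  [S.ok > 22]
3. n2.fin = true  [not A₀.fin]
4. n3.wid = 1  [terminal]
5. n4.wid = 18  [terminal]
6. n5.live = -7  [terminal]
7. n2.acc = 19  [a.live + 26]
8. n1.acc = 14  [A₁.acc - 5]
9. n0.off = "ru"  ["ru"]
10. n0.acc = 18  [A.acc * 3 - 24]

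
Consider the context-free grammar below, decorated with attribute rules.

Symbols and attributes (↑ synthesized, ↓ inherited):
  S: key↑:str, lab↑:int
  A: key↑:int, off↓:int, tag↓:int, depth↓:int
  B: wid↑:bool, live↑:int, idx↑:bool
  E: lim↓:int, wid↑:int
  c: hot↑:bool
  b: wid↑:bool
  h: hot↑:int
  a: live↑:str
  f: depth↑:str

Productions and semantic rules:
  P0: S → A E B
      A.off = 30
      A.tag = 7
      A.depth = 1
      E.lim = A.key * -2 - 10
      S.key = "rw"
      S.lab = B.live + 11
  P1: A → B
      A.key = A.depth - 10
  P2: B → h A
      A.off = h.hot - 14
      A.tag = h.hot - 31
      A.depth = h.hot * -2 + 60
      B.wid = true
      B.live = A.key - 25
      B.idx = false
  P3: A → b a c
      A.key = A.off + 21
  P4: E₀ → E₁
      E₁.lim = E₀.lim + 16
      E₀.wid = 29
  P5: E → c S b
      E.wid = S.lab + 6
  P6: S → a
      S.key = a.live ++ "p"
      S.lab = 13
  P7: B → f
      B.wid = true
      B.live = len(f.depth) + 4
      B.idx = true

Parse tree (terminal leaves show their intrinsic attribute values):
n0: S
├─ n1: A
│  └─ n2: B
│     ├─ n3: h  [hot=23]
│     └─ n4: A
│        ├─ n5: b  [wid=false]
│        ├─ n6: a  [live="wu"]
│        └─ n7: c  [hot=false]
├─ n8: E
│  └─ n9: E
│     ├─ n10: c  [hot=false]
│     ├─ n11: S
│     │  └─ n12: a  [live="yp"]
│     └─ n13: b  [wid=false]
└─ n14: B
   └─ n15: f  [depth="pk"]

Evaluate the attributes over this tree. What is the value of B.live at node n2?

1. n1.off = 30  [30]
2. n1.tag = 7  [7]
3. n1.depth = 1  [1]
4. n3.hot = 23  [terminal]
5. n4.off = 9  [h.hot - 14]
6. n4.tag = -8  [h.hot - 31]
7. n4.depth = 14  [h.hot * -2 + 60]
8. n5.wid = false  [terminal]
9. n6.live = "wu"  [terminal]
10. n7.hot = false  [terminal]
11. n4.key = 30  [A.off + 21]
12. n2.wid = true  [true]
13. n2.live = 5  [A.key - 25]
14. n2.idx = false  [false]
15. n1.key = -9  [A.depth - 10]
16. n8.lim = 8  [A.key * -2 - 10]
17. n9.lim = 24  [E₀.lim + 16]
18. n10.hot = false  [terminal]
19. n12.live = "yp"  [terminal]
20. n11.key = "ypp"  [a.live ++ "p"]
21. n11.lab = 13  [13]
22. n13.wid = false  [terminal]
23. n9.wid = 19  [S.lab + 6]
24. n8.wid = 29  [29]
25. n15.depth = "pk"  [terminal]
26. n14.wid = true  [true]
27. n14.live = 6  [len(f.depth) + 4]
28. n14.idx = true  [true]
29. n0.key = "rw"  ["rw"]
30. n0.lab = 17  [B.live + 11]

5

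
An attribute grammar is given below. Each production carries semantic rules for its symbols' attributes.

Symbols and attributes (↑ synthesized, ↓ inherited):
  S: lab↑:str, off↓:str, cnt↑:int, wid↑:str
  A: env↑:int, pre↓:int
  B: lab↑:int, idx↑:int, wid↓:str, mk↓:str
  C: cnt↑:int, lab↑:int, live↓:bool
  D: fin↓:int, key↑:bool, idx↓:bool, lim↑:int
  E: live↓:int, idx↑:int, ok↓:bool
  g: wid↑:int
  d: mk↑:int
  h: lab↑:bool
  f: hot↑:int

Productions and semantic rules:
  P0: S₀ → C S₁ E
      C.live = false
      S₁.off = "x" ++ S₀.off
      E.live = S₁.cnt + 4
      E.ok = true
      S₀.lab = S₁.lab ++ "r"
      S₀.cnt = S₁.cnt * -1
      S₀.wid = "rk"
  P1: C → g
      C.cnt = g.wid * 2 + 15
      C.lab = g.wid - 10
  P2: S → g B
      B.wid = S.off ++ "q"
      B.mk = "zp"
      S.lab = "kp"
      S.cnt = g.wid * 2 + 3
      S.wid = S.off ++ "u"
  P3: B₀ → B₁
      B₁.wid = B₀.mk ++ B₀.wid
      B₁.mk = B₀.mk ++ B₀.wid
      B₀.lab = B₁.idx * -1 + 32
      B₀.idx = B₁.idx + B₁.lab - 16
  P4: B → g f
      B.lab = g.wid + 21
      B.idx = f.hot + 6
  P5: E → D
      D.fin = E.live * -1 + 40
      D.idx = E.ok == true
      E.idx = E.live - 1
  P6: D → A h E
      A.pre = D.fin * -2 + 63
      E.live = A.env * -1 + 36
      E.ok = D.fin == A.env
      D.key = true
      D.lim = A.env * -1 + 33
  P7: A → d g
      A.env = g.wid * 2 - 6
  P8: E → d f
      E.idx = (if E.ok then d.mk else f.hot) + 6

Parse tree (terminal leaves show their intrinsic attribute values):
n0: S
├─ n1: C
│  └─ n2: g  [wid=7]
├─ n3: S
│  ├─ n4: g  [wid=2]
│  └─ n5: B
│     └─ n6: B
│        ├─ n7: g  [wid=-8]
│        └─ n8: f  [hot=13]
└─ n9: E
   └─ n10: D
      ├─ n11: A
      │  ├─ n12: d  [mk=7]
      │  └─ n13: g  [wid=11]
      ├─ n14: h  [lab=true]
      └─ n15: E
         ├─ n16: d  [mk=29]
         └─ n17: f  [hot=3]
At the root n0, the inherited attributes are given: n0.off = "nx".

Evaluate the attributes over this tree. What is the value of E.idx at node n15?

9

1. n0.off = "nx"  [given at root]
2. n1.live = false  [false]
3. n2.wid = 7  [terminal]
4. n1.cnt = 29  [g.wid * 2 + 15]
5. n1.lab = -3  [g.wid - 10]
6. n3.off = "xnx"  ["x" ++ S₀.off]
7. n4.wid = 2  [terminal]
8. n5.wid = "xnxq"  [S.off ++ "q"]
9. n5.mk = "zp"  ["zp"]
10. n6.wid = "zpxnxq"  [B₀.mk ++ B₀.wid]
11. n6.mk = "zpxnxq"  [B₀.mk ++ B₀.wid]
12. n7.wid = -8  [terminal]
13. n8.hot = 13  [terminal]
14. n6.lab = 13  [g.wid + 21]
15. n6.idx = 19  [f.hot + 6]
16. n5.lab = 13  [B₁.idx * -1 + 32]
17. n5.idx = 16  [B₁.idx + B₁.lab - 16]
18. n3.lab = "kp"  ["kp"]
19. n3.cnt = 7  [g.wid * 2 + 3]
20. n3.wid = "xnxu"  [S.off ++ "u"]
21. n9.live = 11  [S₁.cnt + 4]
22. n9.ok = true  [true]
23. n10.fin = 29  [E.live * -1 + 40]
24. n10.idx = true  [E.ok == true]
25. n11.pre = 5  [D.fin * -2 + 63]
26. n12.mk = 7  [terminal]
27. n13.wid = 11  [terminal]
28. n11.env = 16  [g.wid * 2 - 6]
29. n14.lab = true  [terminal]
30. n15.live = 20  [A.env * -1 + 36]
31. n15.ok = false  [D.fin == A.env]
32. n16.mk = 29  [terminal]
33. n17.hot = 3  [terminal]
34. n15.idx = 9  [(if E.ok then d.mk else f.hot) + 6]
35. n10.key = true  [true]
36. n10.lim = 17  [A.env * -1 + 33]
37. n9.idx = 10  [E.live - 1]
38. n0.lab = "kpr"  [S₁.lab ++ "r"]
39. n0.cnt = -7  [S₁.cnt * -1]
40. n0.wid = "rk"  ["rk"]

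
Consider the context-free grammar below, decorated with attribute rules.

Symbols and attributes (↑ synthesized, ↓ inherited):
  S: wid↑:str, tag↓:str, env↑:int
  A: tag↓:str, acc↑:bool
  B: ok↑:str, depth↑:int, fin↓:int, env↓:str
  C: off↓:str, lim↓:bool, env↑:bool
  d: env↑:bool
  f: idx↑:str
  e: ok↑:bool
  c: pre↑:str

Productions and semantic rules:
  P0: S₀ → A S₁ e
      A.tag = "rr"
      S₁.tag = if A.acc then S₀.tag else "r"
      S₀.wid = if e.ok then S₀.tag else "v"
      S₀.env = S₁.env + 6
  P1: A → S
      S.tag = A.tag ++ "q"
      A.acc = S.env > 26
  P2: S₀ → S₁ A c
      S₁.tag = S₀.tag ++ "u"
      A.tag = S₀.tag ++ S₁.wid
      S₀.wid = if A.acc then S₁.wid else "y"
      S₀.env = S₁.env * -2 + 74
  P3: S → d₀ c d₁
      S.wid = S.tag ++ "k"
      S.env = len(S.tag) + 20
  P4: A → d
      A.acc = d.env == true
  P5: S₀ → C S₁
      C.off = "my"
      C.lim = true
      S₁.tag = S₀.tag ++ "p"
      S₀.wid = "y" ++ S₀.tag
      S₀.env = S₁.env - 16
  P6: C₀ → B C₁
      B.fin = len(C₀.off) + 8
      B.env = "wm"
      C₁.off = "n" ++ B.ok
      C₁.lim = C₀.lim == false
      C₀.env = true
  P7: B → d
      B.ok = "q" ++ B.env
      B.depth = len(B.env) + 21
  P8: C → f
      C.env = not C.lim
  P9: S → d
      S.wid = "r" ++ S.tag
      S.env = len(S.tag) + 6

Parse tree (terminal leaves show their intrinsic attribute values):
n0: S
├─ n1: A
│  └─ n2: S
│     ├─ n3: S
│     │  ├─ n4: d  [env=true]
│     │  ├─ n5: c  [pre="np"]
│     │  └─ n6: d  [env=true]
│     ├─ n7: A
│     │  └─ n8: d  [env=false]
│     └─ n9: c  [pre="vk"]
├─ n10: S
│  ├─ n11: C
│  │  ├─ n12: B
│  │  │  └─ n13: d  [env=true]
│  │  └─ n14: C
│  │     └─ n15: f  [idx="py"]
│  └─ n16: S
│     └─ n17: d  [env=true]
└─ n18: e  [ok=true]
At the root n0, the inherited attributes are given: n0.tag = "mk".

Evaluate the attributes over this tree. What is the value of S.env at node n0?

1. n0.tag = "mk"  [given at root]
2. n1.tag = "rr"  ["rr"]
3. n2.tag = "rrq"  [A.tag ++ "q"]
4. n3.tag = "rrqu"  [S₀.tag ++ "u"]
5. n4.env = true  [terminal]
6. n5.pre = "np"  [terminal]
7. n6.env = true  [terminal]
8. n3.wid = "rrquk"  [S.tag ++ "k"]
9. n3.env = 24  [len(S.tag) + 20]
10. n7.tag = "rrqrrquk"  [S₀.tag ++ S₁.wid]
11. n8.env = false  [terminal]
12. n7.acc = false  [d.env == true]
13. n9.pre = "vk"  [terminal]
14. n2.wid = "y"  [if A.acc then S₁.wid else "y"]
15. n2.env = 26  [S₁.env * -2 + 74]
16. n1.acc = false  [S.env > 26]
17. n10.tag = "r"  [if A.acc then S₀.tag else "r"]
18. n11.off = "my"  ["my"]
19. n11.lim = true  [true]
20. n12.fin = 10  [len(C₀.off) + 8]
21. n12.env = "wm"  ["wm"]
22. n13.env = true  [terminal]
23. n12.ok = "qwm"  ["q" ++ B.env]
24. n12.depth = 23  [len(B.env) + 21]
25. n14.off = "nqwm"  ["n" ++ B.ok]
26. n14.lim = false  [C₀.lim == false]
27. n15.idx = "py"  [terminal]
28. n14.env = true  [not C.lim]
29. n11.env = true  [true]
30. n16.tag = "rp"  [S₀.tag ++ "p"]
31. n17.env = true  [terminal]
32. n16.wid = "rrp"  ["r" ++ S.tag]
33. n16.env = 8  [len(S.tag) + 6]
34. n10.wid = "yr"  ["y" ++ S₀.tag]
35. n10.env = -8  [S₁.env - 16]
36. n18.ok = true  [terminal]
37. n0.wid = "mk"  [if e.ok then S₀.tag else "v"]
38. n0.env = -2  [S₁.env + 6]

-2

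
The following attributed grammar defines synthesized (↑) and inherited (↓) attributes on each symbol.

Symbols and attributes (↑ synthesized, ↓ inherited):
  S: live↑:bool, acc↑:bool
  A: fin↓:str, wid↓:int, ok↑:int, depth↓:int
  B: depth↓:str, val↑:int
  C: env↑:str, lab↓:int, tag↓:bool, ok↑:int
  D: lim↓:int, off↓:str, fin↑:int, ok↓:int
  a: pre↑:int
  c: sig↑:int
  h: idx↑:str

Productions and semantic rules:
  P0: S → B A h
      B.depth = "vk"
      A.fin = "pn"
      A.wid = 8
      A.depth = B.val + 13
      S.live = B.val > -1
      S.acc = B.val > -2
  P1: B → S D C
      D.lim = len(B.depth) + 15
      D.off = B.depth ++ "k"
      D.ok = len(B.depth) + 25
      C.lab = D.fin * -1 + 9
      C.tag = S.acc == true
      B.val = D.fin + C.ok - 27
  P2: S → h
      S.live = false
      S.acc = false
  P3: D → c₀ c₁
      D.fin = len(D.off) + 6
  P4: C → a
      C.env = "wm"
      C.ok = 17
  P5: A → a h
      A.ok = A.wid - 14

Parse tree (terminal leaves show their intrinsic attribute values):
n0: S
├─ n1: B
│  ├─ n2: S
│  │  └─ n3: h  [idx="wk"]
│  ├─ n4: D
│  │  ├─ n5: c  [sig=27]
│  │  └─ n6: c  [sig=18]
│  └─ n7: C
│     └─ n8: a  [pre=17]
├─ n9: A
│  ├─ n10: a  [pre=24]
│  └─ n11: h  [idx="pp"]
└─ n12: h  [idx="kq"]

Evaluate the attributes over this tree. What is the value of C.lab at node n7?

0

1. n1.depth = "vk"  ["vk"]
2. n3.idx = "wk"  [terminal]
3. n2.live = false  [false]
4. n2.acc = false  [false]
5. n4.lim = 17  [len(B.depth) + 15]
6. n4.off = "vkk"  [B.depth ++ "k"]
7. n4.ok = 27  [len(B.depth) + 25]
8. n5.sig = 27  [terminal]
9. n6.sig = 18  [terminal]
10. n4.fin = 9  [len(D.off) + 6]
11. n7.lab = 0  [D.fin * -1 + 9]
12. n7.tag = false  [S.acc == true]
13. n8.pre = 17  [terminal]
14. n7.env = "wm"  ["wm"]
15. n7.ok = 17  [17]
16. n1.val = -1  [D.fin + C.ok - 27]
17. n9.fin = "pn"  ["pn"]
18. n9.wid = 8  [8]
19. n9.depth = 12  [B.val + 13]
20. n10.pre = 24  [terminal]
21. n11.idx = "pp"  [terminal]
22. n9.ok = -6  [A.wid - 14]
23. n12.idx = "kq"  [terminal]
24. n0.live = false  [B.val > -1]
25. n0.acc = true  [B.val > -2]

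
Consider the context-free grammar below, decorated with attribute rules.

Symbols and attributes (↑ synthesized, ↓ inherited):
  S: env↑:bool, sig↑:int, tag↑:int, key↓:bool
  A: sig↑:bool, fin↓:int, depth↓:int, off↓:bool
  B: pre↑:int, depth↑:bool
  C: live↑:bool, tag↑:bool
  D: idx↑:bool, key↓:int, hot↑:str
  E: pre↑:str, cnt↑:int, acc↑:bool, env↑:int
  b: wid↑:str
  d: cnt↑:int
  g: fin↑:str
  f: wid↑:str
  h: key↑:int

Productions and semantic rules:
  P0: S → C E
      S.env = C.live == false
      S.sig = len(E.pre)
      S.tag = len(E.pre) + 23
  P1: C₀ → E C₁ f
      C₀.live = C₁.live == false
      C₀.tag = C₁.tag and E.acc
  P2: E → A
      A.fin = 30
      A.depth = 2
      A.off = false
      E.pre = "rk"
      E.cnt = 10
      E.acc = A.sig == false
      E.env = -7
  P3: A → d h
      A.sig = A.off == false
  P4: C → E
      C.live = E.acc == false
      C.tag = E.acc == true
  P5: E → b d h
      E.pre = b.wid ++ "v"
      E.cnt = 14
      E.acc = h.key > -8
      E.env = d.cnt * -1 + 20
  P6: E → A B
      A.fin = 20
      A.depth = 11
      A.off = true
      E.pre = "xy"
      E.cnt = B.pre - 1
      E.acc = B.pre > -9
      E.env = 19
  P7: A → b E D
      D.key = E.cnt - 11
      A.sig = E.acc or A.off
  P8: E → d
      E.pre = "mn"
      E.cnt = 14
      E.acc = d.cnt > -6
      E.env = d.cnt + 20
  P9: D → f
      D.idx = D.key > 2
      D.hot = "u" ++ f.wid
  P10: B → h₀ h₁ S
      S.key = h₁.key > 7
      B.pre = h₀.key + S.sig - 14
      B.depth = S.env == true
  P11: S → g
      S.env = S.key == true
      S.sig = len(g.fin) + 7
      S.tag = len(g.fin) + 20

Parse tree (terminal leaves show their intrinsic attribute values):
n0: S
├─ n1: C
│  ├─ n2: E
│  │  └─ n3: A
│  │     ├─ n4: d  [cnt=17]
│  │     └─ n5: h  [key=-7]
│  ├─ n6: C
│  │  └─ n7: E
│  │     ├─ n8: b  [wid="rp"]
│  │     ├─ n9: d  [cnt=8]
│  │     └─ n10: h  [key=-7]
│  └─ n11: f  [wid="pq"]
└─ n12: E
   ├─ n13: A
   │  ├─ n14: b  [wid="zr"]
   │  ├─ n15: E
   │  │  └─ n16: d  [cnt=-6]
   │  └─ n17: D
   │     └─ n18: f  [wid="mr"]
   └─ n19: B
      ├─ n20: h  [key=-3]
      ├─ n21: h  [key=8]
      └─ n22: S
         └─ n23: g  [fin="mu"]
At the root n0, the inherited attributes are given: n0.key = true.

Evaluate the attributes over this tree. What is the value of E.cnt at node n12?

-9

1. n0.key = true  [given at root]
2. n3.fin = 30  [30]
3. n3.depth = 2  [2]
4. n3.off = false  [false]
5. n4.cnt = 17  [terminal]
6. n5.key = -7  [terminal]
7. n3.sig = true  [A.off == false]
8. n2.pre = "rk"  ["rk"]
9. n2.cnt = 10  [10]
10. n2.acc = false  [A.sig == false]
11. n2.env = -7  [-7]
12. n8.wid = "rp"  [terminal]
13. n9.cnt = 8  [terminal]
14. n10.key = -7  [terminal]
15. n7.pre = "rpv"  [b.wid ++ "v"]
16. n7.cnt = 14  [14]
17. n7.acc = true  [h.key > -8]
18. n7.env = 12  [d.cnt * -1 + 20]
19. n6.live = false  [E.acc == false]
20. n6.tag = true  [E.acc == true]
21. n11.wid = "pq"  [terminal]
22. n1.live = true  [C₁.live == false]
23. n1.tag = false  [C₁.tag and E.acc]
24. n13.fin = 20  [20]
25. n13.depth = 11  [11]
26. n13.off = true  [true]
27. n14.wid = "zr"  [terminal]
28. n16.cnt = -6  [terminal]
29. n15.pre = "mn"  ["mn"]
30. n15.cnt = 14  [14]
31. n15.acc = false  [d.cnt > -6]
32. n15.env = 14  [d.cnt + 20]
33. n17.key = 3  [E.cnt - 11]
34. n18.wid = "mr"  [terminal]
35. n17.idx = true  [D.key > 2]
36. n17.hot = "umr"  ["u" ++ f.wid]
37. n13.sig = true  [E.acc or A.off]
38. n20.key = -3  [terminal]
39. n21.key = 8  [terminal]
40. n22.key = true  [h₁.key > 7]
41. n23.fin = "mu"  [terminal]
42. n22.env = true  [S.key == true]
43. n22.sig = 9  [len(g.fin) + 7]
44. n22.tag = 22  [len(g.fin) + 20]
45. n19.pre = -8  [h₀.key + S.sig - 14]
46. n19.depth = true  [S.env == true]
47. n12.pre = "xy"  ["xy"]
48. n12.cnt = -9  [B.pre - 1]
49. n12.acc = true  [B.pre > -9]
50. n12.env = 19  [19]
51. n0.env = false  [C.live == false]
52. n0.sig = 2  [len(E.pre)]
53. n0.tag = 25  [len(E.pre) + 23]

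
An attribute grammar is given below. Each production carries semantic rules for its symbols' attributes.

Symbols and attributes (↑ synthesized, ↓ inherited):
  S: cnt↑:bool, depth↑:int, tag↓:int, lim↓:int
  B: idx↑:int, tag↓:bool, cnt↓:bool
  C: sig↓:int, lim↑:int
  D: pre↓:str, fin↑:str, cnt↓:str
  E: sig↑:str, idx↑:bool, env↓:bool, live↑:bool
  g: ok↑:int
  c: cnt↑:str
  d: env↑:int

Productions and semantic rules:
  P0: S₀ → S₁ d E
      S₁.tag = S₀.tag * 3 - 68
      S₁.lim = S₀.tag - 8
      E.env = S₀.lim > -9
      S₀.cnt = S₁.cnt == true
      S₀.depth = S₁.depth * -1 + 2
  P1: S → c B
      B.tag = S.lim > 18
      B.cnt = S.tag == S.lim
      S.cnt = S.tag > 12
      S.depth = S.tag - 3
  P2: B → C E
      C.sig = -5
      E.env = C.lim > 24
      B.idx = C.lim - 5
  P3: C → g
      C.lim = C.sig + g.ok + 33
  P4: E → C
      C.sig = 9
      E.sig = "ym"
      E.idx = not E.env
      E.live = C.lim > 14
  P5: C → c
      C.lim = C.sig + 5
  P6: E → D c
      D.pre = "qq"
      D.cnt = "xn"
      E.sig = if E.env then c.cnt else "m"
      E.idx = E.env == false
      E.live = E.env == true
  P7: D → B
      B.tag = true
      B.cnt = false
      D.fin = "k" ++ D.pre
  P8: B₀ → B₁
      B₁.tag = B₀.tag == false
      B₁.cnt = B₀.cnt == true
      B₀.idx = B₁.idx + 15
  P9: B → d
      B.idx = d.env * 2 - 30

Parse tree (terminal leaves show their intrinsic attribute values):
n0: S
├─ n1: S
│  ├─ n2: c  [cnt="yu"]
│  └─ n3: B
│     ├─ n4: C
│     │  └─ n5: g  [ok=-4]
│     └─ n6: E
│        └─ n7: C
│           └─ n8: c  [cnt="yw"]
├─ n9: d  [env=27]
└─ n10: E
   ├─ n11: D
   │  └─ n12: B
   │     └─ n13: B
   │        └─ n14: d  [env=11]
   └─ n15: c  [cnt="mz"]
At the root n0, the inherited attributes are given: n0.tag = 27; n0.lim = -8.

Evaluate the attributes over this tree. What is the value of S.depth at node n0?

-8

1. n0.tag = 27  [given at root]
2. n0.lim = -8  [given at root]
3. n1.tag = 13  [S₀.tag * 3 - 68]
4. n1.lim = 19  [S₀.tag - 8]
5. n2.cnt = "yu"  [terminal]
6. n3.tag = true  [S.lim > 18]
7. n3.cnt = false  [S.tag == S.lim]
8. n4.sig = -5  [-5]
9. n5.ok = -4  [terminal]
10. n4.lim = 24  [C.sig + g.ok + 33]
11. n6.env = false  [C.lim > 24]
12. n7.sig = 9  [9]
13. n8.cnt = "yw"  [terminal]
14. n7.lim = 14  [C.sig + 5]
15. n6.sig = "ym"  ["ym"]
16. n6.idx = true  [not E.env]
17. n6.live = false  [C.lim > 14]
18. n3.idx = 19  [C.lim - 5]
19. n1.cnt = true  [S.tag > 12]
20. n1.depth = 10  [S.tag - 3]
21. n9.env = 27  [terminal]
22. n10.env = true  [S₀.lim > -9]
23. n11.pre = "qq"  ["qq"]
24. n11.cnt = "xn"  ["xn"]
25. n12.tag = true  [true]
26. n12.cnt = false  [false]
27. n13.tag = false  [B₀.tag == false]
28. n13.cnt = false  [B₀.cnt == true]
29. n14.env = 11  [terminal]
30. n13.idx = -8  [d.env * 2 - 30]
31. n12.idx = 7  [B₁.idx + 15]
32. n11.fin = "kqq"  ["k" ++ D.pre]
33. n15.cnt = "mz"  [terminal]
34. n10.sig = "mz"  [if E.env then c.cnt else "m"]
35. n10.idx = false  [E.env == false]
36. n10.live = true  [E.env == true]
37. n0.cnt = true  [S₁.cnt == true]
38. n0.depth = -8  [S₁.depth * -1 + 2]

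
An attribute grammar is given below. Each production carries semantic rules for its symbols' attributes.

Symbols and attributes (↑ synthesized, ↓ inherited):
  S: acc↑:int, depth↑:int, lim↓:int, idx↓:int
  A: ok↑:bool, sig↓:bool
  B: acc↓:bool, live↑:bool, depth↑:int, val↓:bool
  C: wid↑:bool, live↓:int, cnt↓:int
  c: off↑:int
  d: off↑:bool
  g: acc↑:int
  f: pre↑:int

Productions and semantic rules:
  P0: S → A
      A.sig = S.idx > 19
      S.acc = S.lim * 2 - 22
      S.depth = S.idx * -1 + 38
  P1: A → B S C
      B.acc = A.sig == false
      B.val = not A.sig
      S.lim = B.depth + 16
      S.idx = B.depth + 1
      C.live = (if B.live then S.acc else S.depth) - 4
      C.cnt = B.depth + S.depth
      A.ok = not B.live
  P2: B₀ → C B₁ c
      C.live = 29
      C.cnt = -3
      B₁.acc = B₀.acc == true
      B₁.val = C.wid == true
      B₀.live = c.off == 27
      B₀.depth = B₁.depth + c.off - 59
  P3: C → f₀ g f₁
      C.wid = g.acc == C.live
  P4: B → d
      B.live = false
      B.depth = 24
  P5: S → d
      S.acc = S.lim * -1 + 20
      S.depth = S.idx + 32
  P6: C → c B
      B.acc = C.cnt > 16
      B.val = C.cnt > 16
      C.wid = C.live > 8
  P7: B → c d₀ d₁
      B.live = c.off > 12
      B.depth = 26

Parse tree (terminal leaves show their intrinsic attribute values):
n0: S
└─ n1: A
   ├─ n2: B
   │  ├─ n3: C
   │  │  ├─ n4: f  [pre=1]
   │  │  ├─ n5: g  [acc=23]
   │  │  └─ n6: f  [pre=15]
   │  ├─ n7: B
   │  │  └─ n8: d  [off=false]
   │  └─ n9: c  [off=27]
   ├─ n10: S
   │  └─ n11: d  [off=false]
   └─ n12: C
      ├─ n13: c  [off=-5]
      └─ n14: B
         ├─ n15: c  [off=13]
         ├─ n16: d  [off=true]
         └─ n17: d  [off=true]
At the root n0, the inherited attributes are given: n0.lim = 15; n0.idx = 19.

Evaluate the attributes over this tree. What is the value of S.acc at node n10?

12

1. n0.lim = 15  [given at root]
2. n0.idx = 19  [given at root]
3. n1.sig = false  [S.idx > 19]
4. n2.acc = true  [A.sig == false]
5. n2.val = true  [not A.sig]
6. n3.live = 29  [29]
7. n3.cnt = -3  [-3]
8. n4.pre = 1  [terminal]
9. n5.acc = 23  [terminal]
10. n6.pre = 15  [terminal]
11. n3.wid = false  [g.acc == C.live]
12. n7.acc = true  [B₀.acc == true]
13. n7.val = false  [C.wid == true]
14. n8.off = false  [terminal]
15. n7.live = false  [false]
16. n7.depth = 24  [24]
17. n9.off = 27  [terminal]
18. n2.live = true  [c.off == 27]
19. n2.depth = -8  [B₁.depth + c.off - 59]
20. n10.lim = 8  [B.depth + 16]
21. n10.idx = -7  [B.depth + 1]
22. n11.off = false  [terminal]
23. n10.acc = 12  [S.lim * -1 + 20]
24. n10.depth = 25  [S.idx + 32]
25. n12.live = 8  [(if B.live then S.acc else S.depth) - 4]
26. n12.cnt = 17  [B.depth + S.depth]
27. n13.off = -5  [terminal]
28. n14.acc = true  [C.cnt > 16]
29. n14.val = true  [C.cnt > 16]
30. n15.off = 13  [terminal]
31. n16.off = true  [terminal]
32. n17.off = true  [terminal]
33. n14.live = true  [c.off > 12]
34. n14.depth = 26  [26]
35. n12.wid = false  [C.live > 8]
36. n1.ok = false  [not B.live]
37. n0.acc = 8  [S.lim * 2 - 22]
38. n0.depth = 19  [S.idx * -1 + 38]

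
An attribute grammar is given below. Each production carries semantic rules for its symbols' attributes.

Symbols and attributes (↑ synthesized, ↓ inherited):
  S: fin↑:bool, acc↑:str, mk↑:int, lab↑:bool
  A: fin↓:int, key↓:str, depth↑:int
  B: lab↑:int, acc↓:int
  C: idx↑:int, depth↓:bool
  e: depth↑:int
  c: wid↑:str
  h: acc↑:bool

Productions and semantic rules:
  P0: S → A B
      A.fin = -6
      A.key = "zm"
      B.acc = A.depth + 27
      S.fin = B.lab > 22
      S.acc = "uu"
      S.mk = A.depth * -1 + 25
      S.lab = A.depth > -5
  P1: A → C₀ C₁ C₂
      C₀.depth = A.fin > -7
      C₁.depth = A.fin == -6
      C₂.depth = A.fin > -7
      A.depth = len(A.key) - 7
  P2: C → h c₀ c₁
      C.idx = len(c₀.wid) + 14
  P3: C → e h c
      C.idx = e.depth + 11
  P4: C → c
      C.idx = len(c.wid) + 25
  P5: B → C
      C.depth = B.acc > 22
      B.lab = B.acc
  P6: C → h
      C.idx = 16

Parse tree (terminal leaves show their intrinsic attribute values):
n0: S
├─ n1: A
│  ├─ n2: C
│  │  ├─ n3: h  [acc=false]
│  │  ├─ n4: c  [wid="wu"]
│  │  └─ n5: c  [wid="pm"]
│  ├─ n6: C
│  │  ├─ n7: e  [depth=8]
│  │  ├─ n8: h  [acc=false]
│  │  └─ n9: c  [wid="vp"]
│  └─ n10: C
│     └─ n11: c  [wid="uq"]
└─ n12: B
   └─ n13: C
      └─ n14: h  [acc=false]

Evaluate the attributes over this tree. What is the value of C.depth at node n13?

false

1. n1.fin = -6  [-6]
2. n1.key = "zm"  ["zm"]
3. n2.depth = true  [A.fin > -7]
4. n3.acc = false  [terminal]
5. n4.wid = "wu"  [terminal]
6. n5.wid = "pm"  [terminal]
7. n2.idx = 16  [len(c₀.wid) + 14]
8. n6.depth = true  [A.fin == -6]
9. n7.depth = 8  [terminal]
10. n8.acc = false  [terminal]
11. n9.wid = "vp"  [terminal]
12. n6.idx = 19  [e.depth + 11]
13. n10.depth = true  [A.fin > -7]
14. n11.wid = "uq"  [terminal]
15. n10.idx = 27  [len(c.wid) + 25]
16. n1.depth = -5  [len(A.key) - 7]
17. n12.acc = 22  [A.depth + 27]
18. n13.depth = false  [B.acc > 22]
19. n14.acc = false  [terminal]
20. n13.idx = 16  [16]
21. n12.lab = 22  [B.acc]
22. n0.fin = false  [B.lab > 22]
23. n0.acc = "uu"  ["uu"]
24. n0.mk = 30  [A.depth * -1 + 25]
25. n0.lab = false  [A.depth > -5]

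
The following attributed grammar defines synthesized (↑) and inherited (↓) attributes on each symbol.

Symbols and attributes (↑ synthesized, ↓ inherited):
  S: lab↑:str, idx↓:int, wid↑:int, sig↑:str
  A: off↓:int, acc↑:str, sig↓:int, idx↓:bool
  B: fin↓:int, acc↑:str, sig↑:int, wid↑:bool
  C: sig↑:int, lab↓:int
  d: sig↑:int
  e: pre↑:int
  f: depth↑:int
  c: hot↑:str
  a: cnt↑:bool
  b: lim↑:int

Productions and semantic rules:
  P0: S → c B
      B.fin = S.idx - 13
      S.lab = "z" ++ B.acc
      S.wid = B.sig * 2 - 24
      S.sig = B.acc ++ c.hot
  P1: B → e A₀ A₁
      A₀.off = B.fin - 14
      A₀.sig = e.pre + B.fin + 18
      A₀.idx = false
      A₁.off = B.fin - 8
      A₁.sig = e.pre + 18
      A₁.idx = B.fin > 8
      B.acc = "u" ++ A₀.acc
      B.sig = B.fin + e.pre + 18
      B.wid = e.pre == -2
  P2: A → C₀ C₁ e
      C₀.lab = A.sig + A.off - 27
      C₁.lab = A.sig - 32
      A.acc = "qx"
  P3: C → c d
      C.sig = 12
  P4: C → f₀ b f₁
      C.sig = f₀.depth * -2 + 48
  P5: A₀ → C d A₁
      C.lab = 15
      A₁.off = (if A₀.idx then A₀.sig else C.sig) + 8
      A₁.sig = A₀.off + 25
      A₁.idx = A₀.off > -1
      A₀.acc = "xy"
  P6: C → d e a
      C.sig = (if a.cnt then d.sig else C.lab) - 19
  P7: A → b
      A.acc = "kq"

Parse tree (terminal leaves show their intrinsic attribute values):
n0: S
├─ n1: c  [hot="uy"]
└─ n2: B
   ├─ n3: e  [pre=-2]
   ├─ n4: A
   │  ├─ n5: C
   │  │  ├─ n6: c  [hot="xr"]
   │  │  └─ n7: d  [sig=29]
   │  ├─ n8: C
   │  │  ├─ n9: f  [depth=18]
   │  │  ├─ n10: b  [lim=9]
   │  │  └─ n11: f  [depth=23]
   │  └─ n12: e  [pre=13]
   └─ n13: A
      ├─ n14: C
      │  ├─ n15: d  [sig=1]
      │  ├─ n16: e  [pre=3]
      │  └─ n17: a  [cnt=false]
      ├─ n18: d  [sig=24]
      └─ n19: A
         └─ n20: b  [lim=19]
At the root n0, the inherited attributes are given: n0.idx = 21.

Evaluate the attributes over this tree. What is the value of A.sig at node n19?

25

1. n0.idx = 21  [given at root]
2. n1.hot = "uy"  [terminal]
3. n2.fin = 8  [S.idx - 13]
4. n3.pre = -2  [terminal]
5. n4.off = -6  [B.fin - 14]
6. n4.sig = 24  [e.pre + B.fin + 18]
7. n4.idx = false  [false]
8. n5.lab = -9  [A.sig + A.off - 27]
9. n6.hot = "xr"  [terminal]
10. n7.sig = 29  [terminal]
11. n5.sig = 12  [12]
12. n8.lab = -8  [A.sig - 32]
13. n9.depth = 18  [terminal]
14. n10.lim = 9  [terminal]
15. n11.depth = 23  [terminal]
16. n8.sig = 12  [f₀.depth * -2 + 48]
17. n12.pre = 13  [terminal]
18. n4.acc = "qx"  ["qx"]
19. n13.off = 0  [B.fin - 8]
20. n13.sig = 16  [e.pre + 18]
21. n13.idx = false  [B.fin > 8]
22. n14.lab = 15  [15]
23. n15.sig = 1  [terminal]
24. n16.pre = 3  [terminal]
25. n17.cnt = false  [terminal]
26. n14.sig = -4  [(if a.cnt then d.sig else C.lab) - 19]
27. n18.sig = 24  [terminal]
28. n19.off = 4  [(if A₀.idx then A₀.sig else C.sig) + 8]
29. n19.sig = 25  [A₀.off + 25]
30. n19.idx = true  [A₀.off > -1]
31. n20.lim = 19  [terminal]
32. n19.acc = "kq"  ["kq"]
33. n13.acc = "xy"  ["xy"]
34. n2.acc = "uqx"  ["u" ++ A₀.acc]
35. n2.sig = 24  [B.fin + e.pre + 18]
36. n2.wid = true  [e.pre == -2]
37. n0.lab = "zuqx"  ["z" ++ B.acc]
38. n0.wid = 24  [B.sig * 2 - 24]
39. n0.sig = "uqxuy"  [B.acc ++ c.hot]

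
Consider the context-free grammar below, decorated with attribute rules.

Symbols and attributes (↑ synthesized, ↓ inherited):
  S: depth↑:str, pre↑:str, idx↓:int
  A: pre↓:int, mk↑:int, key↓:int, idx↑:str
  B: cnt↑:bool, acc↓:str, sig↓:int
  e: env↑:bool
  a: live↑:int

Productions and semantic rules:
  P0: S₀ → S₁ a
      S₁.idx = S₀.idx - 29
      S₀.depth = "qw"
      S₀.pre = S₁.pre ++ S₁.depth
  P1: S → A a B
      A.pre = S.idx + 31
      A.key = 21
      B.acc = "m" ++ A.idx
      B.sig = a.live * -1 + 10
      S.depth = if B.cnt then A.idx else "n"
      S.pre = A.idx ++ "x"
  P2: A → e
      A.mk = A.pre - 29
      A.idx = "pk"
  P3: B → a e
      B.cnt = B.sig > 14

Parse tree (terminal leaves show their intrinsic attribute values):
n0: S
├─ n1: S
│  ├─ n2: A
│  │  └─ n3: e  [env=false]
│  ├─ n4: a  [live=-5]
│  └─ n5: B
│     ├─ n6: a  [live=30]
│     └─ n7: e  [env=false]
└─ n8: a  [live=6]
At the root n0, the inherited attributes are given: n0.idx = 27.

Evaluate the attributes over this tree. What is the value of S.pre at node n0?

"pkxpk"

1. n0.idx = 27  [given at root]
2. n1.idx = -2  [S₀.idx - 29]
3. n2.pre = 29  [S.idx + 31]
4. n2.key = 21  [21]
5. n3.env = false  [terminal]
6. n2.mk = 0  [A.pre - 29]
7. n2.idx = "pk"  ["pk"]
8. n4.live = -5  [terminal]
9. n5.acc = "mpk"  ["m" ++ A.idx]
10. n5.sig = 15  [a.live * -1 + 10]
11. n6.live = 30  [terminal]
12. n7.env = false  [terminal]
13. n5.cnt = true  [B.sig > 14]
14. n1.depth = "pk"  [if B.cnt then A.idx else "n"]
15. n1.pre = "pkx"  [A.idx ++ "x"]
16. n8.live = 6  [terminal]
17. n0.depth = "qw"  ["qw"]
18. n0.pre = "pkxpk"  [S₁.pre ++ S₁.depth]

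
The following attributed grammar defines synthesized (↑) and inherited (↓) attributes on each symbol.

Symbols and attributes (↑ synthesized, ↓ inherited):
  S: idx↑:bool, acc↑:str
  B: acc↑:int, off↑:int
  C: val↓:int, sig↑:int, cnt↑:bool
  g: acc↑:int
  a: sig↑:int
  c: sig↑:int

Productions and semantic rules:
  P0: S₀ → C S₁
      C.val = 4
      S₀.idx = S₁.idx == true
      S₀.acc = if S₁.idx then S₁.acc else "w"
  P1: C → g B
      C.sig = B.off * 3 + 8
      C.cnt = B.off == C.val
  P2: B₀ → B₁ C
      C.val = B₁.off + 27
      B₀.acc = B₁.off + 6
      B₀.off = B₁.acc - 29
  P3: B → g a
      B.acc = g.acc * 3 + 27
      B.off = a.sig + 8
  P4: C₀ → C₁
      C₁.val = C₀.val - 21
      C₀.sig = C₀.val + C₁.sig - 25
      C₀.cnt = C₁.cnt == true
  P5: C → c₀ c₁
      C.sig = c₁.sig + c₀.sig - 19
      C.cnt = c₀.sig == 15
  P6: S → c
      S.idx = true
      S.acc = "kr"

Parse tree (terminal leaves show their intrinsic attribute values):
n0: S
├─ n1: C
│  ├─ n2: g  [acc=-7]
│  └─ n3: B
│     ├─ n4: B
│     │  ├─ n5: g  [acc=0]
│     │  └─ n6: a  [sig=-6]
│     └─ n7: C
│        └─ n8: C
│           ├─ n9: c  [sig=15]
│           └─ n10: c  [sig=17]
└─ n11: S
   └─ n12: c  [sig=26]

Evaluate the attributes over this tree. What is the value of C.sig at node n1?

2

1. n1.val = 4  [4]
2. n2.acc = -7  [terminal]
3. n5.acc = 0  [terminal]
4. n6.sig = -6  [terminal]
5. n4.acc = 27  [g.acc * 3 + 27]
6. n4.off = 2  [a.sig + 8]
7. n7.val = 29  [B₁.off + 27]
8. n8.val = 8  [C₀.val - 21]
9. n9.sig = 15  [terminal]
10. n10.sig = 17  [terminal]
11. n8.sig = 13  [c₁.sig + c₀.sig - 19]
12. n8.cnt = true  [c₀.sig == 15]
13. n7.sig = 17  [C₀.val + C₁.sig - 25]
14. n7.cnt = true  [C₁.cnt == true]
15. n3.acc = 8  [B₁.off + 6]
16. n3.off = -2  [B₁.acc - 29]
17. n1.sig = 2  [B.off * 3 + 8]
18. n1.cnt = false  [B.off == C.val]
19. n12.sig = 26  [terminal]
20. n11.idx = true  [true]
21. n11.acc = "kr"  ["kr"]
22. n0.idx = true  [S₁.idx == true]
23. n0.acc = "kr"  [if S₁.idx then S₁.acc else "w"]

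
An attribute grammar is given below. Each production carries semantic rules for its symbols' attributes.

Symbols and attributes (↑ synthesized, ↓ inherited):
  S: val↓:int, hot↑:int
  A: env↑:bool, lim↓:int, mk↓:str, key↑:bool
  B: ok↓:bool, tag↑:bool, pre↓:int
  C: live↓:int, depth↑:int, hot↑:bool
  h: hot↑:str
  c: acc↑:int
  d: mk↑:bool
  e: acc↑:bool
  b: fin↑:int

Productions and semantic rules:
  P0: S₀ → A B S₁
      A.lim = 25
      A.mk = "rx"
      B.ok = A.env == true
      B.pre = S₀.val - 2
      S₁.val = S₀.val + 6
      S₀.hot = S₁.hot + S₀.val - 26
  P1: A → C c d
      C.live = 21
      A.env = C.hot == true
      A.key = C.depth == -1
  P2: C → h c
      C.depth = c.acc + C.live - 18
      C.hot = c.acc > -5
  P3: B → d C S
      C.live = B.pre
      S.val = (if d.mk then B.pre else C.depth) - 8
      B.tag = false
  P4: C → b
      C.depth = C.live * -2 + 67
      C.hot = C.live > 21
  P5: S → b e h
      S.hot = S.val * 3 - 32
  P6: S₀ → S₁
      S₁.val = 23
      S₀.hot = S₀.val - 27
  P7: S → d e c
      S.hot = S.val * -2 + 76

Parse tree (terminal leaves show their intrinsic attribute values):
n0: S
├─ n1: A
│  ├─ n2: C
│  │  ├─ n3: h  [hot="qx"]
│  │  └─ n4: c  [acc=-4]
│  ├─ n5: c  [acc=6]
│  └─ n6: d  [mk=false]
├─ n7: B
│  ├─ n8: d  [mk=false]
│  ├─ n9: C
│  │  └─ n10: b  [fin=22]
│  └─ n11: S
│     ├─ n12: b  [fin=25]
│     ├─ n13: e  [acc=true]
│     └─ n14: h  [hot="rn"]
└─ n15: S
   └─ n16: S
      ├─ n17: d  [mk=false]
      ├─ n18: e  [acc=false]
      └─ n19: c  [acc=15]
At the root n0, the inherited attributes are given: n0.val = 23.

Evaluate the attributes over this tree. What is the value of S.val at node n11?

1. n0.val = 23  [given at root]
2. n1.lim = 25  [25]
3. n1.mk = "rx"  ["rx"]
4. n2.live = 21  [21]
5. n3.hot = "qx"  [terminal]
6. n4.acc = -4  [terminal]
7. n2.depth = -1  [c.acc + C.live - 18]
8. n2.hot = true  [c.acc > -5]
9. n5.acc = 6  [terminal]
10. n6.mk = false  [terminal]
11. n1.env = true  [C.hot == true]
12. n1.key = true  [C.depth == -1]
13. n7.ok = true  [A.env == true]
14. n7.pre = 21  [S₀.val - 2]
15. n8.mk = false  [terminal]
16. n9.live = 21  [B.pre]
17. n10.fin = 22  [terminal]
18. n9.depth = 25  [C.live * -2 + 67]
19. n9.hot = false  [C.live > 21]
20. n11.val = 17  [(if d.mk then B.pre else C.depth) - 8]
21. n12.fin = 25  [terminal]
22. n13.acc = true  [terminal]
23. n14.hot = "rn"  [terminal]
24. n11.hot = 19  [S.val * 3 - 32]
25. n7.tag = false  [false]
26. n15.val = 29  [S₀.val + 6]
27. n16.val = 23  [23]
28. n17.mk = false  [terminal]
29. n18.acc = false  [terminal]
30. n19.acc = 15  [terminal]
31. n16.hot = 30  [S.val * -2 + 76]
32. n15.hot = 2  [S₀.val - 27]
33. n0.hot = -1  [S₁.hot + S₀.val - 26]

17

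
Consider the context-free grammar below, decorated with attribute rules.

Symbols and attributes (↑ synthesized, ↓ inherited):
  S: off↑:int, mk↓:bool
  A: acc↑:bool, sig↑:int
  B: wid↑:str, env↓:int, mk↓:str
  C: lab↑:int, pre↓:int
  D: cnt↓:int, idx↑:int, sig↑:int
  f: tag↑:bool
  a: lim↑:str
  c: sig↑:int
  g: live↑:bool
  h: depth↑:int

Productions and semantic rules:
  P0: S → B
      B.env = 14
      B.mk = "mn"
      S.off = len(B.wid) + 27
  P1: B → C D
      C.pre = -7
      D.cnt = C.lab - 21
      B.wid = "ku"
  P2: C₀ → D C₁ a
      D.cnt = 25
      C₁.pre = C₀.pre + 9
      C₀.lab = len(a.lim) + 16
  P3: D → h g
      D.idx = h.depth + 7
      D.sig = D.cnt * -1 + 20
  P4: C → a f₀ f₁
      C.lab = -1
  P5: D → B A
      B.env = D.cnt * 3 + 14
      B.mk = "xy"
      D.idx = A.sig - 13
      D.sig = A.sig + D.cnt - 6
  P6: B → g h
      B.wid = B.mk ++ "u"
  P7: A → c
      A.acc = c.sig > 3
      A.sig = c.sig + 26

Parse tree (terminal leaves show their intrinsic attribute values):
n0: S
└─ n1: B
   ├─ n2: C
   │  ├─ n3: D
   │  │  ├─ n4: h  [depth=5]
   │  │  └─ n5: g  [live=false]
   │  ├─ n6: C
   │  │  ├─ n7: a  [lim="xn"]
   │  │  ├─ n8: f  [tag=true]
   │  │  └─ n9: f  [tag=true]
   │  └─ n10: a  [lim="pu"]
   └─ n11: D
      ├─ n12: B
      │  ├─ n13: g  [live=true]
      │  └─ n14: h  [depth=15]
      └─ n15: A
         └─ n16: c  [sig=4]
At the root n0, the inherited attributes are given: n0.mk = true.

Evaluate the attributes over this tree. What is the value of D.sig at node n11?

1. n0.mk = true  [given at root]
2. n1.env = 14  [14]
3. n1.mk = "mn"  ["mn"]
4. n2.pre = -7  [-7]
5. n3.cnt = 25  [25]
6. n4.depth = 5  [terminal]
7. n5.live = false  [terminal]
8. n3.idx = 12  [h.depth + 7]
9. n3.sig = -5  [D.cnt * -1 + 20]
10. n6.pre = 2  [C₀.pre + 9]
11. n7.lim = "xn"  [terminal]
12. n8.tag = true  [terminal]
13. n9.tag = true  [terminal]
14. n6.lab = -1  [-1]
15. n10.lim = "pu"  [terminal]
16. n2.lab = 18  [len(a.lim) + 16]
17. n11.cnt = -3  [C.lab - 21]
18. n12.env = 5  [D.cnt * 3 + 14]
19. n12.mk = "xy"  ["xy"]
20. n13.live = true  [terminal]
21. n14.depth = 15  [terminal]
22. n12.wid = "xyu"  [B.mk ++ "u"]
23. n16.sig = 4  [terminal]
24. n15.acc = true  [c.sig > 3]
25. n15.sig = 30  [c.sig + 26]
26. n11.idx = 17  [A.sig - 13]
27. n11.sig = 21  [A.sig + D.cnt - 6]
28. n1.wid = "ku"  ["ku"]
29. n0.off = 29  [len(B.wid) + 27]

21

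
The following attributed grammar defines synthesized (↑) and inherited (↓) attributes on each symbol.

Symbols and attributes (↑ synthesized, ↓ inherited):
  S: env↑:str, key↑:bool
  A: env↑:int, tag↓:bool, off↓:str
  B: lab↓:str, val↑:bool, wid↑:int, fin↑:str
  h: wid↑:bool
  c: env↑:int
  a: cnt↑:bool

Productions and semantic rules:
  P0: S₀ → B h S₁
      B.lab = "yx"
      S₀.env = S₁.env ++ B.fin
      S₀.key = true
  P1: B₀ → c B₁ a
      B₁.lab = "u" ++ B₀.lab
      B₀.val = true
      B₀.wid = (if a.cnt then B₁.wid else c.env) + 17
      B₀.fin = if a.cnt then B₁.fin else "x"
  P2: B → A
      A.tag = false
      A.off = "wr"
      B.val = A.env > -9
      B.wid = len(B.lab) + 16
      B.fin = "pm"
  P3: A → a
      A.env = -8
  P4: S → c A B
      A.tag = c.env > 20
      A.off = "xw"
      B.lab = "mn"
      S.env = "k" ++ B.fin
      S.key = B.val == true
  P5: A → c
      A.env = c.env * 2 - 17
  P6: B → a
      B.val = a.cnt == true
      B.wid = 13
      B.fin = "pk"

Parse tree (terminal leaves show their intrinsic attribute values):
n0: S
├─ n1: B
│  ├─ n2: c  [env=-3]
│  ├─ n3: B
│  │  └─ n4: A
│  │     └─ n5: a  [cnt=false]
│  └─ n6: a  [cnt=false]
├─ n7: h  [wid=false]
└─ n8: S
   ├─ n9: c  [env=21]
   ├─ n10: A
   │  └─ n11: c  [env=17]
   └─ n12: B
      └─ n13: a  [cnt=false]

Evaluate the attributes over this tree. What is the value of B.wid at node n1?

14

1. n1.lab = "yx"  ["yx"]
2. n2.env = -3  [terminal]
3. n3.lab = "uyx"  ["u" ++ B₀.lab]
4. n4.tag = false  [false]
5. n4.off = "wr"  ["wr"]
6. n5.cnt = false  [terminal]
7. n4.env = -8  [-8]
8. n3.val = true  [A.env > -9]
9. n3.wid = 19  [len(B.lab) + 16]
10. n3.fin = "pm"  ["pm"]
11. n6.cnt = false  [terminal]
12. n1.val = true  [true]
13. n1.wid = 14  [(if a.cnt then B₁.wid else c.env) + 17]
14. n1.fin = "x"  [if a.cnt then B₁.fin else "x"]
15. n7.wid = false  [terminal]
16. n9.env = 21  [terminal]
17. n10.tag = true  [c.env > 20]
18. n10.off = "xw"  ["xw"]
19. n11.env = 17  [terminal]
20. n10.env = 17  [c.env * 2 - 17]
21. n12.lab = "mn"  ["mn"]
22. n13.cnt = false  [terminal]
23. n12.val = false  [a.cnt == true]
24. n12.wid = 13  [13]
25. n12.fin = "pk"  ["pk"]
26. n8.env = "kpk"  ["k" ++ B.fin]
27. n8.key = false  [B.val == true]
28. n0.env = "kpkx"  [S₁.env ++ B.fin]
29. n0.key = true  [true]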